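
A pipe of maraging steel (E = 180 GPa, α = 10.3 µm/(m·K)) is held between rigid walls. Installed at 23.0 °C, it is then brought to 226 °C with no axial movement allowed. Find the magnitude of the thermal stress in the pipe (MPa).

ΔT = 203.0 K. Constrained thermal stress σ = E·α·ΔT = 180.0×10³ MPa × 10.3×10⁻⁶ × 203.0 = 376 MPa (compressive).

376 MPa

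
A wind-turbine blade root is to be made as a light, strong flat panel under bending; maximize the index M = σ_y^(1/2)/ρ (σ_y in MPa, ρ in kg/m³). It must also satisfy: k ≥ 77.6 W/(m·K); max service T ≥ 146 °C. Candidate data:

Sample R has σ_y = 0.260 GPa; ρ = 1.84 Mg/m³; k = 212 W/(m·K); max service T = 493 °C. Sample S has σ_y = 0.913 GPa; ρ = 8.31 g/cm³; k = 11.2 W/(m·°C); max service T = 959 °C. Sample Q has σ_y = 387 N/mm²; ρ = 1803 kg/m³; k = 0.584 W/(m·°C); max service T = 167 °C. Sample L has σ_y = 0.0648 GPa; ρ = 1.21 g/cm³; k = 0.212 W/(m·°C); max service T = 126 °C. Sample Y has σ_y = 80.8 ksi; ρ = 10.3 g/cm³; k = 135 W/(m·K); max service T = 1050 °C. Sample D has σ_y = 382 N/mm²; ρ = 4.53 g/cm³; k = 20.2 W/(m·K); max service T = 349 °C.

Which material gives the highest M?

sample R

Screen on constraints: k ≥ 77.6 W/(m·K); max service T ≥ 146 °C. Survivors: sample R, sample Y.
Convert each candidate to consistent units, then evaluate M:
  sample R: σ_y = 260.0 MPa, ρ = 1840 kg/m³
  sample Y: σ_y = 557.1 MPa, ρ = 10300 kg/m³
  sample R: M = 8.76×10⁻³
  sample Y: M = 2.29×10⁻³
Sample R ranks first.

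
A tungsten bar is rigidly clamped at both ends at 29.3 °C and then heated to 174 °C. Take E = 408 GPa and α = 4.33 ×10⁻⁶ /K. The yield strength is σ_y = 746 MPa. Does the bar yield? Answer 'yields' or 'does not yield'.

does not yield

ΔT = 144.7 K. Constrained thermal stress σ = E·α·ΔT = 408.0×10³ MPa × 4.33×10⁻⁶ × 144.7 = 256 MPa (compressive).
Compare to σ_y = 746 MPa: σ < σ_y, so it does not yield.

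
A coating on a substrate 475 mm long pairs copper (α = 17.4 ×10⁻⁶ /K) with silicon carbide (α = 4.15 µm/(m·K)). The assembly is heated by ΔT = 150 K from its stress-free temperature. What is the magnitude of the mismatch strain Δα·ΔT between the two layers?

Δα = |17.4 − 4.15|×10⁻⁶/K = 13.2×10⁻⁶/K.
Mismatch strain = Δα·ΔT = 13.2×10⁻⁶ × 150.0 = 1.99×10⁻³.

1.99×10⁻³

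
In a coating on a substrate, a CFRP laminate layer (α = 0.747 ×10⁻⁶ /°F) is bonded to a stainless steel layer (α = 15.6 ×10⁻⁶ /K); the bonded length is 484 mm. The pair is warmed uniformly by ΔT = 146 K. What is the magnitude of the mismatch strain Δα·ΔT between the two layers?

2.08×10⁻³

CFRP laminate: α = 0.747×10⁻⁶/°F × 9/5 = 1.34×10⁻⁶/K.
Δα = |1.34 − 15.6|×10⁻⁶/K = 14.3×10⁻⁶/K.
Mismatch strain = Δα·ΔT = 14.3×10⁻⁶ × 146.0 = 2.08×10⁻³.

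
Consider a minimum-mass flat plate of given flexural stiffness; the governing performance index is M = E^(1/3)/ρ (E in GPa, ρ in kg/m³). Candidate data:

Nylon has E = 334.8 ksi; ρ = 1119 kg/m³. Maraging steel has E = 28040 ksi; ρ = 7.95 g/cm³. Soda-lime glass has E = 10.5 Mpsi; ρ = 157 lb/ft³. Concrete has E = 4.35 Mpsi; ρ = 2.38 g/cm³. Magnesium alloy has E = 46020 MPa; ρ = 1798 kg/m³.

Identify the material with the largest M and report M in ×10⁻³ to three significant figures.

Normalizing units and computing the index:
  nylon: E = 2.308 GPa, ρ = 1119 kg/m³
  maraging steel: E = 193.3 GPa, ρ = 7950 kg/m³
  soda-lime glass: E = 72.39 GPa, ρ = 2515 kg/m³
  concrete: E = 29.99 GPa, ρ = 2380 kg/m³
  magnesium alloy: E = 46.02 GPa, ρ = 1798 kg/m³
  magnesium alloy: M = 1.99×10⁻³
  soda-lime glass: M = 1.66×10⁻³
  concrete: M = 1.31×10⁻³
  nylon: M = 1.18×10⁻³
  maraging steel: M = 0.727×10⁻³
Magnesium alloy ranks first.

magnesium alloy, M = 1.99×10⁻³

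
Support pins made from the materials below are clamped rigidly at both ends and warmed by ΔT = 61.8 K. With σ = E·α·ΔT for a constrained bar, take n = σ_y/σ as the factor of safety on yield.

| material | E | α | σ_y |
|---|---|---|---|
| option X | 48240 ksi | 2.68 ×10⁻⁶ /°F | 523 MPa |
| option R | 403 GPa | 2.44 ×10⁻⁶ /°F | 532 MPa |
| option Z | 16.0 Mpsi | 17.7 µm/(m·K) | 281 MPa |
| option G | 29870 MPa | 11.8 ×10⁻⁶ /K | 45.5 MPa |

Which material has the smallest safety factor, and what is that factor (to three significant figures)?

In consistent units (E in GPa, α in ×10⁻⁶/K, σ_y in MPa):
  option X: E = 332.6, α = 4.82, σ_y = 523.0 → σ = 99.2 MPa, n = 5.27
  option R: E = 403.0, α = 4.39, σ_y = 532.0 → σ = 109 MPa, n = 4.86
  option Z: E = 110.3, α = 17.7, σ_y = 281.0 → σ = 121 MPa, n = 2.33
  option G: E = 29.87, α = 11.8, σ_y = 45.50 → σ = 21.8 MPa, n = 2.09
Smallest n: option G with n = 2.09.

option G, n = 2.09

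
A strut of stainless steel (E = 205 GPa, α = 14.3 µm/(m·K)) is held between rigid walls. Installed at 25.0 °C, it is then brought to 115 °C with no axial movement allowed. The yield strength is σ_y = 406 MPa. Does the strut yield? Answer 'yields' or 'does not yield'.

does not yield

ΔT = 90.00 K. Constrained thermal stress σ = E·α·ΔT = 205.0×10³ MPa × 14.3×10⁻⁶ × 90.00 = 264 MPa (compressive).
Compare to σ_y = 406 MPa: σ < σ_y, so it does not yield.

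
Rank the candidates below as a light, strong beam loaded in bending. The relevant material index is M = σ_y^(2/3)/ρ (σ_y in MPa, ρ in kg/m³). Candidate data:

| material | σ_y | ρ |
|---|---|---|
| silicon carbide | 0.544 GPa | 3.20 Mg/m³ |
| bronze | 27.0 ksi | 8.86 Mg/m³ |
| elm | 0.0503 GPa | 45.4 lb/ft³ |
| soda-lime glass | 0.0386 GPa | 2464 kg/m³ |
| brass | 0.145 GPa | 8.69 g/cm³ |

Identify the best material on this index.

silicon carbide

Convert each candidate to consistent units, then evaluate M:
  silicon carbide: σ_y = 544.0 MPa, ρ = 3200 kg/m³
  bronze: σ_y = 186.2 MPa, ρ = 8860 kg/m³
  elm: σ_y = 50.30 MPa, ρ = 727.2 kg/m³
  soda-lime glass: σ_y = 38.60 MPa, ρ = 2464 kg/m³
  brass: σ_y = 145.0 MPa, ρ = 8690 kg/m³
  silicon carbide: M = 20.8×10⁻³
  elm: M = 18.7×10⁻³
  soda-lime glass: M = 4.64×10⁻³
  bronze: M = 3.68×10⁻³
  brass: M = 3.18×10⁻³
Highest index: silicon carbide.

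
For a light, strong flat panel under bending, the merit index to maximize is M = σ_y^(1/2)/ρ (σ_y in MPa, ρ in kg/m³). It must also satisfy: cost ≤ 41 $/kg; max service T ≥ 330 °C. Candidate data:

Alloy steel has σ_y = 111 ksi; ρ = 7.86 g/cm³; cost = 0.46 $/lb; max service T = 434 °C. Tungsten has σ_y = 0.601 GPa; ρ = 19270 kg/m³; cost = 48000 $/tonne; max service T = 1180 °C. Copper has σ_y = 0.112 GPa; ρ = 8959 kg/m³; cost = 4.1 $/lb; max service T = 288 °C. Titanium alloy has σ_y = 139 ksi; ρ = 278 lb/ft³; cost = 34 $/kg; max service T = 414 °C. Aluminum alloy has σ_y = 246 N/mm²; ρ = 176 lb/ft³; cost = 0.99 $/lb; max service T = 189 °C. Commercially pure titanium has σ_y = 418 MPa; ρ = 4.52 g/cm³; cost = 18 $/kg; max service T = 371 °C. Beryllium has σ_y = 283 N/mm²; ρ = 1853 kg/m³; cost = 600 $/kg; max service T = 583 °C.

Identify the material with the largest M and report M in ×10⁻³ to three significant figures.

Screen on constraints: cost ≤ 41 $/kg; max service T ≥ 330 °C. Survivors: alloy steel, titanium alloy, commercially pure titanium.
Normalizing units and computing the index:
  alloy steel: σ_y = 765.3 MPa, ρ = 7860 kg/m³
  titanium alloy: σ_y = 958.4 MPa, ρ = 4453 kg/m³
  commercially pure titanium: σ_y = 418.0 MPa, ρ = 4520 kg/m³
  titanium alloy: M = 6.95×10⁻³
  commercially pure titanium: M = 4.52×10⁻³
  alloy steel: M = 3.52×10⁻³
Titanium alloy ranks first.

titanium alloy, M = 6.95×10⁻³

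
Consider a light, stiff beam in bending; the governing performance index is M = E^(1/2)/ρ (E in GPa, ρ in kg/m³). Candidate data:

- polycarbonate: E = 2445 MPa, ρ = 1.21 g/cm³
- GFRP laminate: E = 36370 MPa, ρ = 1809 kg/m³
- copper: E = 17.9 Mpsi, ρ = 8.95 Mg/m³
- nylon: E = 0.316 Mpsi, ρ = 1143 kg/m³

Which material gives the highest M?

GFRP laminate

In SI units:
  polycarbonate: E = 2.445 GPa, ρ = 1210 kg/m³
  GFRP laminate: E = 36.37 GPa, ρ = 1809 kg/m³
  copper: E = 123.4 GPa, ρ = 8950 kg/m³
  nylon: E = 2.179 GPa, ρ = 1143 kg/m³
  GFRP laminate: M = 3.33×10⁻³
  polycarbonate: M = 1.29×10⁻³
  nylon: M = 1.29×10⁻³
  copper: M = 1.24×10⁻³
The maximum is for GFRP laminate.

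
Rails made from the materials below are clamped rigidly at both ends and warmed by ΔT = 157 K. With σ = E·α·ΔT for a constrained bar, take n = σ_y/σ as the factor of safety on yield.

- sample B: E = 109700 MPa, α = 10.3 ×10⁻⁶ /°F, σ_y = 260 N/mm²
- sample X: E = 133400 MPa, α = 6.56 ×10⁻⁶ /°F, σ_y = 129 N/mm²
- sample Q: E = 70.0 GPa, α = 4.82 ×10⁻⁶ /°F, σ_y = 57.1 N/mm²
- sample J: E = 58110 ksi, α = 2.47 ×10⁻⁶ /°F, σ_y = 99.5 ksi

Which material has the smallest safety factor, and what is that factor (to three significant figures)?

sample X, n = 0.522

Per material, after unit conversion:
  sample B: E = 109.7, α = 18.5, σ_y = 260.0 → σ = 319 MPa, n = 0.814
  sample X: E = 133.4, α = 11.8, σ_y = 129.0 → σ = 247 MPa, n = 0.522
  sample Q: E = 70.00, α = 8.68, σ_y = 57.10 → σ = 95.3 MPa, n = 0.599
  sample J: E = 400.7, α = 4.45, σ_y = 686.0 → σ = 280 MPa, n = 2.45
Smallest n: sample X with n = 0.522.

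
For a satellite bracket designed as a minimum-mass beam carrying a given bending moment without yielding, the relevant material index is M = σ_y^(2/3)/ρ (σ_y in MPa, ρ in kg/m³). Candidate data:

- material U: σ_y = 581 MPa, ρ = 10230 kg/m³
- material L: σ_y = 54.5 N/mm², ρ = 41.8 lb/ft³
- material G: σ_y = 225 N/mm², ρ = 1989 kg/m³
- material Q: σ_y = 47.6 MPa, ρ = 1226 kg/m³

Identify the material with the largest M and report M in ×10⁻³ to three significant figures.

material L, M = 21.5×10⁻³

Putting every candidate on a common basis:
  material U: σ_y = 581.0 MPa, ρ = 10230 kg/m³
  material L: σ_y = 54.50 MPa, ρ = 669.6 kg/m³
  material G: σ_y = 225.0 MPa, ρ = 1989 kg/m³
  material Q: σ_y = 47.60 MPa, ρ = 1226 kg/m³
  material L: M = 21.5×10⁻³
  material G: M = 18.6×10⁻³
  material Q: M = 10.7×10⁻³
  material U: M = 6.81×10⁻³
Highest index: material L.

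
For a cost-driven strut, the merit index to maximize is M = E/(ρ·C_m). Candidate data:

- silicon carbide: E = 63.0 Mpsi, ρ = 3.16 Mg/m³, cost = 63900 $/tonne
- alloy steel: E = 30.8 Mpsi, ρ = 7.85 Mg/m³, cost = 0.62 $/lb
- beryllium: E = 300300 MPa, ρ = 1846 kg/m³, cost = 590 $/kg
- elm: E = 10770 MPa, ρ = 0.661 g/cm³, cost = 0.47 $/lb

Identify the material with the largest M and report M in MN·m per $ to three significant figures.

alloy steel, M = 19.8 MN·m per $

After converting to SI:
  silicon carbide: E = 434.4 GPa, ρ = 3160 kg/m³, cost = 63.90 $/kg
  alloy steel: E = 212.4 GPa, ρ = 7850 kg/m³, cost = 1.367 $/kg
  beryllium: E = 300.3 GPa, ρ = 1846 kg/m³, cost = 590.0 $/kg
  elm: E = 10.77 GPa, ρ = 661.0 kg/m³, cost = 1.036 $/kg
  alloy steel: M = 19.8 MN·m per $
  elm: M = 15.7 MN·m per $
  silicon carbide: M = 2.15 MN·m per $
  beryllium: M = 0.276 MN·m per $
The maximum is for alloy steel.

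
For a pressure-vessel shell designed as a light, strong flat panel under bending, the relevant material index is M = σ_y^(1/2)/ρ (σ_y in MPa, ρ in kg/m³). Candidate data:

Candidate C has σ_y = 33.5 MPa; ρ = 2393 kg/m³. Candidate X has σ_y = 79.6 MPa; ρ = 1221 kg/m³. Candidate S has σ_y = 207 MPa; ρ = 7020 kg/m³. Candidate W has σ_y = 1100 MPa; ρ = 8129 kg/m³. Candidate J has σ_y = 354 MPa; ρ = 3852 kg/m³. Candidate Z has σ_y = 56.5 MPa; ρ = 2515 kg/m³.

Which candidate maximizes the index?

candidate X

Computing M directly (units already consistent):
  candidate X: M = 7.31×10⁻³
  candidate J: M = 4.88×10⁻³
  candidate W: M = 4.08×10⁻³
  candidate Z: M = 2.99×10⁻³
  candidate C: M = 2.42×10⁻³
  candidate S: M = 2.05×10⁻³
The maximum is for candidate X.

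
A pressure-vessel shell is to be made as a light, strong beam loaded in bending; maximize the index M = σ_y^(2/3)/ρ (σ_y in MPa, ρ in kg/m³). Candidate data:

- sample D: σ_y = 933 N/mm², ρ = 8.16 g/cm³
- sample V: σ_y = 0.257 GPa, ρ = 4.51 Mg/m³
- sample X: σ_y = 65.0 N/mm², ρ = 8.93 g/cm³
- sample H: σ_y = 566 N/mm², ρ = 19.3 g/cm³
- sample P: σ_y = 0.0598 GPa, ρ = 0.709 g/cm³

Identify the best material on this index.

sample P

Normalizing units and computing the index:
  sample D: σ_y = 933.0 MPa, ρ = 8160 kg/m³
  sample V: σ_y = 257.0 MPa, ρ = 4510 kg/m³
  sample X: σ_y = 65.00 MPa, ρ = 8930 kg/m³
  sample H: σ_y = 566.0 MPa, ρ = 19300 kg/m³
  sample P: σ_y = 59.80 MPa, ρ = 709.0 kg/m³
  sample P: M = 21.6×10⁻³
  sample D: M = 11.7×10⁻³
  sample V: M = 8.96×10⁻³
  sample H: M = 3.55×10⁻³
  sample X: M = 1.81×10⁻³
Highest index: sample P.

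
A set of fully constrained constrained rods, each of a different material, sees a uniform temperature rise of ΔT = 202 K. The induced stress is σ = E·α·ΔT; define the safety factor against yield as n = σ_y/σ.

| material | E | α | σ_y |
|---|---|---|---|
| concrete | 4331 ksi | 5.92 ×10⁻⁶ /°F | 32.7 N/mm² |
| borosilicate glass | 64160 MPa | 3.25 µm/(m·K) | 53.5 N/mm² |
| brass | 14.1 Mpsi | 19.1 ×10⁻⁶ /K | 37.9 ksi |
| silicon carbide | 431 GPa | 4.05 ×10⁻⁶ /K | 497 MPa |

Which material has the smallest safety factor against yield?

In consistent units (E in GPa, α in ×10⁻⁶/K, σ_y in MPa):
  concrete: E = 29.86, α = 10.7, σ_y = 32.70 → σ = 64.3 MPa, n = 0.509
  borosilicate glass: E = 64.16, α = 3.25, σ_y = 53.50 → σ = 42.1 MPa, n = 1.27
  brass: E = 97.22, α = 19.1, σ_y = 261.3 → σ = 375 MPa, n = 0.697
  silicon carbide: E = 431.0, α = 4.05, σ_y = 497.0 → σ = 353 MPa, n = 1.41
The minimum is concrete at n = 0.509.

concrete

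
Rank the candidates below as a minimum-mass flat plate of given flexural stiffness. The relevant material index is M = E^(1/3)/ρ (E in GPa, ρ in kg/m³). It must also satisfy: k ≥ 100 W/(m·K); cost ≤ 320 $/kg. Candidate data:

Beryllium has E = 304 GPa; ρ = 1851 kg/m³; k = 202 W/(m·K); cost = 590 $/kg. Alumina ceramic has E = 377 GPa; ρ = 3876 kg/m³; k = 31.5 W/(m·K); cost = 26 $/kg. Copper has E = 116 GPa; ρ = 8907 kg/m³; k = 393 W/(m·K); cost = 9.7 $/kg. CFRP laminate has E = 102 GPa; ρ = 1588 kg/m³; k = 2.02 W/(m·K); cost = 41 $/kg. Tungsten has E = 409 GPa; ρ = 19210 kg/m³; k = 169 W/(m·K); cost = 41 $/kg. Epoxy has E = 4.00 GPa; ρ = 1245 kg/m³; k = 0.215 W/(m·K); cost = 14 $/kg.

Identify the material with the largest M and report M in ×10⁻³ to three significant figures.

Screen on constraints: k ≥ 100 W/(m·K); cost ≤ 320 $/kg. Survivors: copper, tungsten.
Per-candidate index values:
  copper: M = 0.548×10⁻³
  tungsten: M = 0.386×10⁻³
Highest index: copper.

copper, M = 0.548×10⁻³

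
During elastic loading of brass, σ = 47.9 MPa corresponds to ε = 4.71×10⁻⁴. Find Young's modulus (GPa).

E = σ/ε = 47.9 MPa / 4.71×10⁻⁴ = 101700 MPa = 102 GPa.

102 GPa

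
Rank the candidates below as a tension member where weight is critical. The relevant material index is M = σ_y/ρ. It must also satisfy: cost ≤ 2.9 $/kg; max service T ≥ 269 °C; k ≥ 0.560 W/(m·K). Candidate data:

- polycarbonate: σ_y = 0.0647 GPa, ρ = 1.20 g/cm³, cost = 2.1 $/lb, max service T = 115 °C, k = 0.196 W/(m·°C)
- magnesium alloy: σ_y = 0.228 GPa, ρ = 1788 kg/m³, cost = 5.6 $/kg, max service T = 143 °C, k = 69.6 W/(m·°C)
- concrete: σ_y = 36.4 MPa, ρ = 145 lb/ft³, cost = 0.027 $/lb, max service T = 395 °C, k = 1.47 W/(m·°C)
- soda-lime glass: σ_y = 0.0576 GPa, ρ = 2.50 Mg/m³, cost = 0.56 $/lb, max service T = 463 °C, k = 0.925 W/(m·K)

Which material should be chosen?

soda-lime glass

Screen on constraints: cost ≤ 2.9 $/kg; max service T ≥ 269 °C; k ≥ 0.560 W/(m·K). Survivors: concrete, soda-lime glass.
In SI units:
  concrete: σ_y = 36.40 MPa, ρ = 2323 kg/m³
  soda-lime glass: σ_y = 57.60 MPa, ρ = 2500 kg/m³
  soda-lime glass: M = 23.0 kN·m/kg
  concrete: M = 15.7 kN·m/kg
Soda-lime glass has the largest M.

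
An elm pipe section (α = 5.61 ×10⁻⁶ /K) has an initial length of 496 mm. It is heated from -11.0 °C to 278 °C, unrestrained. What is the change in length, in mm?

ΔT = 278 − (-11.0) = 289.0 K.
ΔL = α·L₀·ΔT = 5.61×10⁻⁶ × 496 mm × 289.0 K = 0.804 mm.

0.804 mm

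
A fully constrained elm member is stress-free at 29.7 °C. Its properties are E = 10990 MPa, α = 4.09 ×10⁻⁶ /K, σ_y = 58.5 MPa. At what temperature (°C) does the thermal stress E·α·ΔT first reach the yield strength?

1330 °C

E = 10990 MPa = 10.99 GPa.
E·α·ΔT = 58.50 MPa ⇒ ΔT = 58.50 / (10.99×10³ × 4.09×10⁻⁶) = 1301 K.
T = 29.7 + 1301 = 1331 °C.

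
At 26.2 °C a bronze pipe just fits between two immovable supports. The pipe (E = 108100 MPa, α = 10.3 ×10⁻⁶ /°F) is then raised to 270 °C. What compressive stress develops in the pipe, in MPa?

E = 108100 MPa = 108.1 GPa.
α = 10.3×10⁻⁶/°F × 9/5 = 18.5×10⁻⁶/K.
ΔT = 243.8 K. Constrained thermal stress σ = E·α·ΔT = 108.1×10³ MPa × 18.5×10⁻⁶ × 243.8 = 489 MPa (compressive).

489 MPa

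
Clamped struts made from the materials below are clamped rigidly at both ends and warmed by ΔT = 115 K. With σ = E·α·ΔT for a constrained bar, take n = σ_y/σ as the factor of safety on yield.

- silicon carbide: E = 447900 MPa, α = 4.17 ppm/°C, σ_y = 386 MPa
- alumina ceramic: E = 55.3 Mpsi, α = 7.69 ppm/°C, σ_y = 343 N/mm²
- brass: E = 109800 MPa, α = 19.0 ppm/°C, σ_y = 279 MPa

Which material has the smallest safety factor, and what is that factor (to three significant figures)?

In consistent units (E in GPa, α in ×10⁻⁶/K, σ_y in MPa):
  silicon carbide: E = 447.9, α = 4.17, σ_y = 386.0 → σ = 215 MPa, n = 1.80
  alumina ceramic: E = 381.3, α = 7.69, σ_y = 343.0 → σ = 337 MPa, n = 1.02
  brass: E = 109.8, α = 19.0, σ_y = 279.0 → σ = 240 MPa, n = 1.16
The minimum is alumina ceramic at n = 1.02.

alumina ceramic, n = 1.02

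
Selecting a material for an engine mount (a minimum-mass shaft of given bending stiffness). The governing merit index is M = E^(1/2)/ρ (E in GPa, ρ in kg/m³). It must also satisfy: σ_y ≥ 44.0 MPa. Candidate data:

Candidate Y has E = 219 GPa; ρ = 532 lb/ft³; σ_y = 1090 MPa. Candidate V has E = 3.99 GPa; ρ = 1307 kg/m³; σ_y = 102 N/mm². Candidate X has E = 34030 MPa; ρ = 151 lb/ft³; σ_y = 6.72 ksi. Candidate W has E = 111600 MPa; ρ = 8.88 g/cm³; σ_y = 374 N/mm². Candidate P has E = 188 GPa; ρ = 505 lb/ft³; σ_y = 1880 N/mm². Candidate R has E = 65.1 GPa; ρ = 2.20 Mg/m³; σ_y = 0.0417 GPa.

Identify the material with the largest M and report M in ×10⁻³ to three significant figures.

Screen on constraints: σ_y ≥ 44.0 MPa. Survivors: candidate Y, candidate V, candidate X, candidate W, candidate P.
Normalizing units and computing the index:
  candidate Y: E = 219.0 GPa, ρ = 8522 kg/m³
  candidate V: E = 3.990 GPa, ρ = 1307 kg/m³
  candidate X: E = 34.03 GPa, ρ = 2419 kg/m³
  candidate W: E = 111.6 GPa, ρ = 8880 kg/m³
  candidate P: E = 188.0 GPa, ρ = 8089 kg/m³
  candidate X: M = 2.41×10⁻³
  candidate Y: M = 1.74×10⁻³
  candidate P: M = 1.69×10⁻³
  candidate V: M = 1.53×10⁻³
  candidate W: M = 1.19×10⁻³
The maximum is for candidate X.

candidate X, M = 2.41×10⁻³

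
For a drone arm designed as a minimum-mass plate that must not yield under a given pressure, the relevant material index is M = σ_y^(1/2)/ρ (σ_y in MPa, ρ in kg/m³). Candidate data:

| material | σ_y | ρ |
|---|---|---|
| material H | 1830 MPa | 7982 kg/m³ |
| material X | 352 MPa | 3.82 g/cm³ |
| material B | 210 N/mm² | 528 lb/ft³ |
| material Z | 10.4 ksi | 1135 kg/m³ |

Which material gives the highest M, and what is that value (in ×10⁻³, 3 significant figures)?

Convert each candidate to consistent units, then evaluate M:
  material H: σ_y = 1830 MPa, ρ = 7982 kg/m³
  material X: σ_y = 352.0 MPa, ρ = 3820 kg/m³
  material B: σ_y = 210.0 MPa, ρ = 8458 kg/m³
  material Z: σ_y = 71.71 MPa, ρ = 1135 kg/m³
  material Z: M = 7.46×10⁻³
  material H: M = 5.36×10⁻³
  material X: M = 4.91×10⁻³
  material B: M = 1.71×10⁻³
Material Z ranks first.

material Z, M = 7.46×10⁻³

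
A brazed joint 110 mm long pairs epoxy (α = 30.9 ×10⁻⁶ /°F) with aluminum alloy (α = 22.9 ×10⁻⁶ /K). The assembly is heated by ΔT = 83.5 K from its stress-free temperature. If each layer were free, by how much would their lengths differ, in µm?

301 µm

epoxy: α = 30.9×10⁻⁶/°F × 9/5 = 55.6×10⁻⁶/K.
Δα = |55.6 − 22.9|×10⁻⁶/K = 32.7×10⁻⁶/K.
ΔL_mismatch = Δα·L·ΔT = 32.7×10⁻⁶ × 110.0 mm × 83.5 K = 301 µm.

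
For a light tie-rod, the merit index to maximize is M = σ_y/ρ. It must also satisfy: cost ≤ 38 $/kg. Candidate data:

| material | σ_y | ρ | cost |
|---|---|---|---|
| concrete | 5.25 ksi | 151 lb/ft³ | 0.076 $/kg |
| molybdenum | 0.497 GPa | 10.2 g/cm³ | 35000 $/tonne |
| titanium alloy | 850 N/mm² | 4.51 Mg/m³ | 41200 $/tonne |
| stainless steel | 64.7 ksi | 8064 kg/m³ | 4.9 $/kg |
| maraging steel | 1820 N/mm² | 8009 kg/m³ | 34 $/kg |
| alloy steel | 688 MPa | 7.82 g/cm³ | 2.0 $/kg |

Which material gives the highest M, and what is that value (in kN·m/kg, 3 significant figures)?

maraging steel, M = 227 kN·m/kg

Screen on constraints: cost ≤ 38 $/kg. Survivors: concrete, molybdenum, stainless steel, maraging steel, alloy steel.
In SI units:
  concrete: σ_y = 36.20 MPa, ρ = 2419 kg/m³
  molybdenum: σ_y = 497.0 MPa, ρ = 10200 kg/m³
  stainless steel: σ_y = 446.1 MPa, ρ = 8064 kg/m³
  maraging steel: σ_y = 1820 MPa, ρ = 8009 kg/m³
  alloy steel: σ_y = 688.0 MPa, ρ = 7820 kg/m³
  maraging steel: M = 227 kN·m/kg
  alloy steel: M = 88.0 kN·m/kg
  stainless steel: M = 55.3 kN·m/kg
  molybdenum: M = 48.7 kN·m/kg
  concrete: M = 15.0 kN·m/kg
The maximum is for maraging steel.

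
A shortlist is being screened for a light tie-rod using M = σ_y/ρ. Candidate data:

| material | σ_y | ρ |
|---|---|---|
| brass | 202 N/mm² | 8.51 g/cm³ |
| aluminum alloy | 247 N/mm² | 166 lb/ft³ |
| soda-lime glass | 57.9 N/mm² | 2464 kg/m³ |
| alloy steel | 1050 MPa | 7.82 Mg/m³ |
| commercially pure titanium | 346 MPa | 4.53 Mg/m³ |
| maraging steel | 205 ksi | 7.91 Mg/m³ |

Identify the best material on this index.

After converting to SI:
  brass: σ_y = 202.0 MPa, ρ = 8510 kg/m³
  aluminum alloy: σ_y = 247.0 MPa, ρ = 2659 kg/m³
  soda-lime glass: σ_y = 57.90 MPa, ρ = 2464 kg/m³
  alloy steel: σ_y = 1050 MPa, ρ = 7820 kg/m³
  commercially pure titanium: σ_y = 346.0 MPa, ρ = 4530 kg/m³
  maraging steel: σ_y = 1413 MPa, ρ = 7910 kg/m³
  maraging steel: M = 179 kN·m/kg
  alloy steel: M = 134 kN·m/kg
  aluminum alloy: M = 92.9 kN·m/kg
  commercially pure titanium: M = 76.4 kN·m/kg
  brass: M = 23.7 kN·m/kg
  soda-lime glass: M = 23.5 kN·m/kg
Highest index: maraging steel.

maraging steel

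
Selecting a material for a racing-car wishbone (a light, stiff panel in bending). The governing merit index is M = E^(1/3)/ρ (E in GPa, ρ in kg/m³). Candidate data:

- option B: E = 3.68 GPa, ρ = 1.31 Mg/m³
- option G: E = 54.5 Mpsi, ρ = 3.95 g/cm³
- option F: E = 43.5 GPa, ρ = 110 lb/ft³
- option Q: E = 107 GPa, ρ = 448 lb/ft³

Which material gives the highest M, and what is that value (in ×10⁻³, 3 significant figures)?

option F, M = 2.00×10⁻³

Convert each candidate to consistent units, then evaluate M:
  option B: E = 3.680 GPa, ρ = 1310 kg/m³
  option G: E = 375.8 GPa, ρ = 3950 kg/m³
  option F: E = 43.50 GPa, ρ = 1762 kg/m³
  option Q: E = 107.0 GPa, ρ = 7176 kg/m³
  option F: M = 2.00×10⁻³
  option G: M = 1.83×10⁻³
  option B: M = 1.18×10⁻³
  option Q: M = 0.662×10⁻³
Highest index: option F.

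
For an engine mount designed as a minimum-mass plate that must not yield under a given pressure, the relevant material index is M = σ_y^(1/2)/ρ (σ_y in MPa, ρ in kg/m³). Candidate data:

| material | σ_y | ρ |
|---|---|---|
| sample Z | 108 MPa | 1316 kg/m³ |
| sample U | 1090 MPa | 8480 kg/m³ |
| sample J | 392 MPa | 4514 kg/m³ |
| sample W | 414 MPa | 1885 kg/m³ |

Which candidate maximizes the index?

Per-candidate index values:
  sample W: M = 10.8×10⁻³
  sample Z: M = 7.90×10⁻³
  sample J: M = 4.39×10⁻³
  sample U: M = 3.89×10⁻³
The maximum is for sample W.

sample W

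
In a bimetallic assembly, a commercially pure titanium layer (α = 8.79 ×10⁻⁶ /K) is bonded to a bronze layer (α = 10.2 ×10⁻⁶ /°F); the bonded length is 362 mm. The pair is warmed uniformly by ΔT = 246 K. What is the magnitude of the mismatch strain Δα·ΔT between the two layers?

2.35×10⁻³

bronze: α = 10.2×10⁻⁶/°F × 9/5 = 18.4×10⁻⁶/K.
Δα = |8.79 − 18.4|×10⁻⁶/K = 9.57×10⁻⁶/K.
Mismatch strain = Δα·ΔT = 9.57×10⁻⁶ × 246.0 = 2.35×10⁻³.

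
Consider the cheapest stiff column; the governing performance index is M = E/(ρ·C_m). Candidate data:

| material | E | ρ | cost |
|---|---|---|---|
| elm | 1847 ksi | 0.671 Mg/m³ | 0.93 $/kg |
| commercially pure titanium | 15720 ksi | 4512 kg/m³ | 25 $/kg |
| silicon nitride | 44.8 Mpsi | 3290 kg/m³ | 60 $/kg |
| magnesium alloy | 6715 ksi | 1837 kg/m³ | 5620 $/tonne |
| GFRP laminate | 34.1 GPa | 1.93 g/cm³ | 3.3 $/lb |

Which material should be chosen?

In SI units:
  elm: E = 12.73 GPa, ρ = 671.0 kg/m³, cost = 0.9300 $/kg
  commercially pure titanium: E = 108.4 GPa, ρ = 4512 kg/m³, cost = 25.00 $/kg
  silicon nitride: E = 308.9 GPa, ρ = 3290 kg/m³, cost = 60.00 $/kg
  magnesium alloy: E = 46.30 GPa, ρ = 1837 kg/m³, cost = 5.620 $/kg
  GFRP laminate: E = 34.10 GPa, ρ = 1930 kg/m³, cost = 7.275 $/kg
  elm: M = 20.4 MN·m per $
  magnesium alloy: M = 4.48 MN·m per $
  GFRP laminate: M = 2.43 MN·m per $
  silicon nitride: M = 1.56 MN·m per $
  commercially pure titanium: M = 0.961 MN·m per $
The maximum is for elm.

elm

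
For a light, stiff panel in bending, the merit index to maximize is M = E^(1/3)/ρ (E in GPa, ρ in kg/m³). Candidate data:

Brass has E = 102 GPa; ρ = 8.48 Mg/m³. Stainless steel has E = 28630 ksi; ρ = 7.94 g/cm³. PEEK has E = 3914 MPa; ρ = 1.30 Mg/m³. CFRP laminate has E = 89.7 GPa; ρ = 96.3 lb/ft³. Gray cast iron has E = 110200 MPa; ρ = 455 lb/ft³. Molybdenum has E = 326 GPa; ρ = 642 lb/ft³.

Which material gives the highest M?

CFRP laminate

Convert each candidate to consistent units, then evaluate M:
  brass: E = 102.0 GPa, ρ = 8480 kg/m³
  stainless steel: E = 197.4 GPa, ρ = 7940 kg/m³
  PEEK: E = 3.914 GPa, ρ = 1300 kg/m³
  CFRP laminate: E = 89.70 GPa, ρ = 1543 kg/m³
  gray cast iron: E = 110.2 GPa, ρ = 7288 kg/m³
  molybdenum: E = 326.0 GPa, ρ = 10280 kg/m³
  CFRP laminate: M = 2.90×10⁻³
  PEEK: M = 1.21×10⁻³
  stainless steel: M = 0.733×10⁻³
  molybdenum: M = 0.669×10⁻³
  gray cast iron: M = 0.658×10⁻³
  brass: M = 0.551×10⁻³
The maximum is for CFRP laminate.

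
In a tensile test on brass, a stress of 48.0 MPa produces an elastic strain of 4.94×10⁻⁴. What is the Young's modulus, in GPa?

E = σ/ε = 48.0 MPa / 4.94×10⁻⁴ = 97170 MPa = 97.2 GPa.

97.2 GPa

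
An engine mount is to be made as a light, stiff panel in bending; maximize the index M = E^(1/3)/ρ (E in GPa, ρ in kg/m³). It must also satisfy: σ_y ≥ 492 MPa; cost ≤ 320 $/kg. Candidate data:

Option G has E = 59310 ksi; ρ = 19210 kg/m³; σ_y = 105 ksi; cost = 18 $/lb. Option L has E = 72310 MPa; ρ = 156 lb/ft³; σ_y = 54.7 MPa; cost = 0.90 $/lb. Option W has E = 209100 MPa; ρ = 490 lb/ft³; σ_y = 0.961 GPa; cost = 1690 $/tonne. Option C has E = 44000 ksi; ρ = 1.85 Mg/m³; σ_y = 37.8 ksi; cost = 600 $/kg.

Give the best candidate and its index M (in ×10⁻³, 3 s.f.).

option W, M = 0.756×10⁻³

Screen on constraints: σ_y ≥ 492 MPa; cost ≤ 320 $/kg. Survivors: option G, option W.
Convert each candidate to consistent units, then evaluate M:
  option G: E = 408.9 GPa, ρ = 19210 kg/m³
  option W: E = 209.1 GPa, ρ = 7849 kg/m³
  option W: M = 0.756×10⁻³
  option G: M = 0.386×10⁻³
Option W ranks first.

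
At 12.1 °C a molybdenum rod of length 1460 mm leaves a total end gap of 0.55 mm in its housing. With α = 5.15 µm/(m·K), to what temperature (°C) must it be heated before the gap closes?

85.2 °C

α·L₀·ΔT = 0.55 mm ⇒ ΔT = 0.55 / (5.15×10⁻⁶ × 1460.0) = 73.15 K.
T = 12.1 + 73.15 = 85.25 °C.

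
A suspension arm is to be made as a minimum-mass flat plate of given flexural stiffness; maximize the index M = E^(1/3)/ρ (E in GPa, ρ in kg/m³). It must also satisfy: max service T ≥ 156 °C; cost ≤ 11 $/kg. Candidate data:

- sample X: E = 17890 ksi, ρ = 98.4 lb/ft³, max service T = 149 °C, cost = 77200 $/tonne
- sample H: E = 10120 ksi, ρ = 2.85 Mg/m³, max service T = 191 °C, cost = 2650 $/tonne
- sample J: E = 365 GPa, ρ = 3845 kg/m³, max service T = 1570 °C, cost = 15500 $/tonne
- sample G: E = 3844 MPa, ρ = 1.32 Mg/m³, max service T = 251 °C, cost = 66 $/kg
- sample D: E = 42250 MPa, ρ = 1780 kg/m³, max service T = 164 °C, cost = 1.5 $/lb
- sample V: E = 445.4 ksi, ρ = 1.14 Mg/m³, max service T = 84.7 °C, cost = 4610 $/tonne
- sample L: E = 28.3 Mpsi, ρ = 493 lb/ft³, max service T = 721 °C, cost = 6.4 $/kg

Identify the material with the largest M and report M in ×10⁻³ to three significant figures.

sample D, M = 1.96×10⁻³

Screen on constraints: max service T ≥ 156 °C; cost ≤ 11 $/kg. Survivors: sample H, sample D, sample L.
Normalizing units and computing the index:
  sample H: E = 69.77 GPa, ρ = 2850 kg/m³
  sample D: E = 42.25 GPa, ρ = 1780 kg/m³
  sample L: E = 195.1 GPa, ρ = 7897 kg/m³
  sample D: M = 1.96×10⁻³
  sample H: M = 1.44×10⁻³
  sample L: M = 0.734×10⁻³
The maximum is for sample D.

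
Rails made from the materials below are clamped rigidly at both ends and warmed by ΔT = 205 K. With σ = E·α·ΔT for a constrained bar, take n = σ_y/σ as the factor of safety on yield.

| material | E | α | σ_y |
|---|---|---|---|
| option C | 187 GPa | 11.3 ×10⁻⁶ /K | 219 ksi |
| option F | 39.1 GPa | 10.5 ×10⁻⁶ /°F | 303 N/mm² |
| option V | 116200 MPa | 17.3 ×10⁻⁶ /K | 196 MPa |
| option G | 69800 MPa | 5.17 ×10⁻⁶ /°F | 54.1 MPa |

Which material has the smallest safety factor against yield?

In consistent units (E in GPa, α in ×10⁻⁶/K, σ_y in MPa):
  option C: E = 187.0, α = 11.3, σ_y = 1510 → σ = 433 MPa, n = 3.49
  option F: E = 39.10, α = 18.9, σ_y = 303.0 → σ = 151 MPa, n = 2.00
  option V: E = 116.2, α = 17.3, σ_y = 196.0 → σ = 412 MPa, n = 0.476
  option G: E = 69.80, α = 9.31, σ_y = 54.10 → σ = 133 MPa, n = 0.406
Option G has the lowest safety factor, n = 0.406.

option G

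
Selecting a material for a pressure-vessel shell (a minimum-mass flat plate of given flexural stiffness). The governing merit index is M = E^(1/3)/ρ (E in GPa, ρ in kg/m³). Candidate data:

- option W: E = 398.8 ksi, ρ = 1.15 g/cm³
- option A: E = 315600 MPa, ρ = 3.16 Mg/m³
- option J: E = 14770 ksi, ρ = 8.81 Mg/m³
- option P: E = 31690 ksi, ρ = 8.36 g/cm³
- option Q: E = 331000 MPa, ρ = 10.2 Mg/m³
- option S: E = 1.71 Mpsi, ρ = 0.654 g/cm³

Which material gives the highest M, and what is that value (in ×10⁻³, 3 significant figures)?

In SI units:
  option W: E = 2.750 GPa, ρ = 1150 kg/m³
  option A: E = 315.6 GPa, ρ = 3160 kg/m³
  option J: E = 101.8 GPa, ρ = 8810 kg/m³
  option P: E = 218.5 GPa, ρ = 8360 kg/m³
  option Q: E = 331.0 GPa, ρ = 10200 kg/m³
  option S: E = 11.79 GPa, ρ = 654.0 kg/m³
  option S: M = 3.48×10⁻³
  option A: M = 2.15×10⁻³
  option W: M = 1.22×10⁻³
  option P: M = 0.720×10⁻³
  option Q: M = 0.678×10⁻³
  option J: M = 0.530×10⁻³
Highest index: option S.

option S, M = 3.48×10⁻³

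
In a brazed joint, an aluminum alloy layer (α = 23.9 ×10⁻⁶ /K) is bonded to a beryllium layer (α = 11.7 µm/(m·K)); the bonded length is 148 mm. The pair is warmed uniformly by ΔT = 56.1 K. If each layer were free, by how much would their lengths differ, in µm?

101 µm

Δα = |23.9 − 11.7|×10⁻⁶/K = 12.2×10⁻⁶/K.
ΔL_mismatch = Δα·L·ΔT = 12.2×10⁻⁶ × 148.0 mm × 56.1 K = 101 µm.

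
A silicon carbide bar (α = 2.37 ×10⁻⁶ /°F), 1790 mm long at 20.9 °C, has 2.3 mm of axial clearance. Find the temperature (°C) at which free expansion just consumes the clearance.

α = 2.37×10⁻⁶/°F × 9/5 = 4.27×10⁻⁶/K.
α·L₀·ΔT = 2.3 mm ⇒ ΔT = 2.3 / (4.27×10⁻⁶ × 1790.0) = 301.2 K.
T = 20.9 + 301.2 = 322.1 °C.

322 °C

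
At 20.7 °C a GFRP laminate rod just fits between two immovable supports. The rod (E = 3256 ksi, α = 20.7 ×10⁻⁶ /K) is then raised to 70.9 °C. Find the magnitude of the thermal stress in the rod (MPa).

23.3 MPa

E = 3256 ksi = 22.45 GPa.
ΔT = 50.20 K. Constrained thermal stress σ = E·α·ΔT = 22.45×10³ MPa × 20.7×10⁻⁶ × 50.20 = 23.3 MPa (compressive).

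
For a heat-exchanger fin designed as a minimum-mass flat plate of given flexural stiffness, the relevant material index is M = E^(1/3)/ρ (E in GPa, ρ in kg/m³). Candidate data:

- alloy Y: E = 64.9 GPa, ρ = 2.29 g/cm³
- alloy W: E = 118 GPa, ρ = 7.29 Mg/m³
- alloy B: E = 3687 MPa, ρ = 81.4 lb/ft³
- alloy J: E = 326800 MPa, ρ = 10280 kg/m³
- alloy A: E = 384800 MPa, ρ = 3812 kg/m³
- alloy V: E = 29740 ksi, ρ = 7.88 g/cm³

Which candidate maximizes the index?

Normalizing units and computing the index:
  alloy Y: E = 64.90 GPa, ρ = 2290 kg/m³
  alloy W: E = 118.0 GPa, ρ = 7290 kg/m³
  alloy B: E = 3.687 GPa, ρ = 1304 kg/m³
  alloy J: E = 326.8 GPa, ρ = 10280 kg/m³
  alloy A: E = 384.8 GPa, ρ = 3812 kg/m³
  alloy V: E = 205.1 GPa, ρ = 7880 kg/m³
  alloy A: M = 1.91×10⁻³
  alloy Y: M = 1.75×10⁻³
  alloy B: M = 1.18×10⁻³
  alloy V: M = 0.748×10⁻³
  alloy W: M = 0.673×10⁻³
  alloy J: M = 0.670×10⁻³
Highest index: alloy A.

alloy A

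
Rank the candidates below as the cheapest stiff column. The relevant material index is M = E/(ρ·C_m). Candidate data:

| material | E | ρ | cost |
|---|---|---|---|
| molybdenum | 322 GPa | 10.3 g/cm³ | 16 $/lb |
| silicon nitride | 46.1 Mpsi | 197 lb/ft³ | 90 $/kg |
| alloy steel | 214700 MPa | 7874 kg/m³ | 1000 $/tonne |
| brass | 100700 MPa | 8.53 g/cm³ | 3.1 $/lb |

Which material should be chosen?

alloy steel

Convert each candidate to consistent units, then evaluate M:
  molybdenum: E = 322.0 GPa, ρ = 10300 kg/m³, cost = 35.27 $/kg
  silicon nitride: E = 317.8 GPa, ρ = 3156 kg/m³, cost = 90.00 $/kg
  alloy steel: E = 214.7 GPa, ρ = 7874 kg/m³, cost = 1.000 $/kg
  brass: E = 100.7 GPa, ρ = 8530 kg/m³, cost = 6.834 $/kg
  alloy steel: M = 27.3 MN·m per $
  brass: M = 1.73 MN·m per $
  silicon nitride: M = 1.12 MN·m per $
  molybdenum: M = 0.886 MN·m per $
Highest index: alloy steel.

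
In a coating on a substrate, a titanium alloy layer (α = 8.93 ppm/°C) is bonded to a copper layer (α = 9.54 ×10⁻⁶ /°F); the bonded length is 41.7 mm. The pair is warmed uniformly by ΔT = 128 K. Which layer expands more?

copper: α = 9.54×10⁻⁶/°F × 9/5 = 17.2×10⁻⁶/K.
α(titanium alloy) = 8.93×10⁻⁶/K vs α(copper) = 17.2×10⁻⁶/K.
Higher α expands more for the same ΔT: copper.

copper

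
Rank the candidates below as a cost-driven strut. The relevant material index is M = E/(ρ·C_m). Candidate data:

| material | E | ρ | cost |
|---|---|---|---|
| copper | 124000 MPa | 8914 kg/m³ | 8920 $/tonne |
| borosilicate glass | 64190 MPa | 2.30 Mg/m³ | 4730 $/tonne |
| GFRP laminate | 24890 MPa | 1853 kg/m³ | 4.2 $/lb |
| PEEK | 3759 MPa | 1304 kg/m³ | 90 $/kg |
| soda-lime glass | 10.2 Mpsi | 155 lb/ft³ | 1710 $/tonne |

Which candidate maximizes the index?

Putting every candidate on a common basis:
  copper: E = 124.0 GPa, ρ = 8914 kg/m³, cost = 8.920 $/kg
  borosilicate glass: E = 64.19 GPa, ρ = 2300 kg/m³, cost = 4.730 $/kg
  GFRP laminate: E = 24.89 GPa, ρ = 1853 kg/m³, cost = 9.259 $/kg
  PEEK: E = 3.759 GPa, ρ = 1304 kg/m³, cost = 90.00 $/kg
  soda-lime glass: E = 70.33 GPa, ρ = 2483 kg/m³, cost = 1.710 $/kg
  soda-lime glass: M = 16.6 MN·m per $
  borosilicate glass: M = 5.90 MN·m per $
  copper: M = 1.56 MN·m per $
  GFRP laminate: M = 1.45 MN·m per $
  PEEK: M = 0.0320 MN·m per $
Soda-lime glass ranks first.

soda-lime glass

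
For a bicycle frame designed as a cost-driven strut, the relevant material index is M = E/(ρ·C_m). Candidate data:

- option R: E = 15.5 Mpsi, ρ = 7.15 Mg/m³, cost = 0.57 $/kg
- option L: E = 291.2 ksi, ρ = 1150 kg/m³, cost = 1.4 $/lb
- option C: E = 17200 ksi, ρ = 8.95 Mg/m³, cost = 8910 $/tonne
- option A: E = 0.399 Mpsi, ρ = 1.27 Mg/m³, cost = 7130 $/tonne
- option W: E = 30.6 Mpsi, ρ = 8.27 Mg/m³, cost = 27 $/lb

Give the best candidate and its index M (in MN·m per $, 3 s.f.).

Normalizing units and computing the index:
  option R: E = 106.9 GPa, ρ = 7150 kg/m³, cost = 0.5700 $/kg
  option L: E = 2.008 GPa, ρ = 1150 kg/m³, cost = 3.086 $/kg
  option C: E = 118.6 GPa, ρ = 8950 kg/m³, cost = 8.910 $/kg
  option A: E = 2.751 GPa, ρ = 1270 kg/m³, cost = 7.130 $/kg
  option W: E = 211.0 GPa, ρ = 8270 kg/m³, cost = 59.52 $/kg
  option R: M = 26.2 MN·m per $
  option C: M = 1.49 MN·m per $
  option L: M = 0.566 MN·m per $
  option W: M = 0.429 MN·m per $
  option A: M = 0.304 MN·m per $
Option R has the largest M.

option R, M = 26.2 MN·m per $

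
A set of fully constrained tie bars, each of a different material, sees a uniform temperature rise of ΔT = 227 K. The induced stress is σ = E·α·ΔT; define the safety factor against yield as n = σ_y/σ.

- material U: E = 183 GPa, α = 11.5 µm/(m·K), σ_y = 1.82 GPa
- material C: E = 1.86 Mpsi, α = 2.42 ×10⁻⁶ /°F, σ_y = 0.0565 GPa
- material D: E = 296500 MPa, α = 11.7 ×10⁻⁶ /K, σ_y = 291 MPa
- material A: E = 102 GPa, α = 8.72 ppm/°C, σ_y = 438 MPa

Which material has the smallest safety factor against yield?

In consistent units (E in GPa, α in ×10⁻⁶/K, σ_y in MPa):
  material U: E = 183.0, α = 11.5, σ_y = 1820 → σ = 478 MPa, n = 3.81
  material C: E = 12.82, α = 4.36, σ_y = 56.50 → σ = 12.7 MPa, n = 4.46
  material D: E = 296.5, α = 11.7, σ_y = 291.0 → σ = 787 MPa, n = 0.370
  material A: E = 102.0, α = 8.72, σ_y = 438.0 → σ = 202 MPa, n = 2.17
Material D has the lowest safety factor, n = 0.370.

material D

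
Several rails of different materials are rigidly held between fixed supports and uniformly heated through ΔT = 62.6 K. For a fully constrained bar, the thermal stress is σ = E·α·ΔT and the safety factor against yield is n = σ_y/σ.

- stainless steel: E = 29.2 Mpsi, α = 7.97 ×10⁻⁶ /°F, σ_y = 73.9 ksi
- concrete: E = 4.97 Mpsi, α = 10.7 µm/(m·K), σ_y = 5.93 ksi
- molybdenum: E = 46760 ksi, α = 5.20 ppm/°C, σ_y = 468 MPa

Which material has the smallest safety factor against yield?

concrete

With everything in SI (GPa, ×10⁻⁶/K, MPa):
  stainless steel: E = 201.3, α = 14.3, σ_y = 509.5 → σ = 181 MPa, n = 2.82
  concrete: E = 34.27, α = 10.7, σ_y = 40.89 → σ = 23.0 MPa, n = 1.78
  molybdenum: E = 322.4, α = 5.20, σ_y = 468.0 → σ = 105 MPa, n = 4.46
The minimum is concrete at n = 1.78.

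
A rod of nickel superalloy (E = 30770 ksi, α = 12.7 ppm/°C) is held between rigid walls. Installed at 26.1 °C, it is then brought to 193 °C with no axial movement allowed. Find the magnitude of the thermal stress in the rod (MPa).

E = 30770 ksi = 212.2 GPa.
ΔT = 166.9 K. Constrained thermal stress σ = E·α·ΔT = 212.2×10³ MPa × 12.7×10⁻⁶ × 166.9 = 450 MPa (compressive).

450 MPa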